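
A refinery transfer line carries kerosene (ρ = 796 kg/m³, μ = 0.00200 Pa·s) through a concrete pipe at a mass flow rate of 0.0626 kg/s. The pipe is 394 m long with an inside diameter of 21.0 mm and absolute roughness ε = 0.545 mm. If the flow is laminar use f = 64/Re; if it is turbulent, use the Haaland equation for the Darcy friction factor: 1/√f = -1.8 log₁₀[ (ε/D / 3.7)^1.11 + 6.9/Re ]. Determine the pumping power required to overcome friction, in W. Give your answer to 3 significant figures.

A = πD²/4 = π(0.021)²/4 = 0.0003464 m²; mean velocity V = ṁ/(ρA) = 0.0626/(796 · 0.0003464) = 0.2271 m/s.
Reynolds number Re = ρVD/μ = 796 · 0.2271 · 0.021 / 0.002 = 1898.
Re < 2300 → laminar flow, so f = 64/Re = 64/1898 = 0.03372 (the turbulent correlation is not needed).
Darcy-Weisbach: ΔP = f(L/D)(ρV²/2) = 0.03372·(394/0.021)·(796·0.2271²/2) = 0.03372·1.876e+04·20.52 = 1.298e+04 Pa.
Q = ṁ/ρ = 0.0626/796 = 7.864e-05 m³/s.
Pumping power P = QΔP = 7.864e-05·1.298e+04 = 1.021 W = 1.02 W.

P ≈ 1.02 W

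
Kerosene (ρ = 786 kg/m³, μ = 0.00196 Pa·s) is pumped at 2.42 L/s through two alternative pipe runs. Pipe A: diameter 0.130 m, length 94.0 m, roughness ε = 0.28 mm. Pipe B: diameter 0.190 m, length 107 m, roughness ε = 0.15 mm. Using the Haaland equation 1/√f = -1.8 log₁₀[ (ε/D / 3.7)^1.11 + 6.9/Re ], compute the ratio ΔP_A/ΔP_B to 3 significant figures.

Pipe A: V = Q/A = 0.00242/0.01327 = 0.1823 m/s; Re = 9505; ε/D = 0.00215; Haaland → f = 0.03412; ΔP_A = f(L/D)(ρV²/2) = 322.3 Pa.
Pipe B: V = Q/A = 0.00242/0.02835 = 0.08535 m/s; Re = 6503; ε/D = 0.000789; Haaland → f = 0.03568; ΔP_B = f(L/D)(ρV²/2) = 57.53 Pa.
ΔP_A/ΔP_B = 322.3/57.53 = 5.60.

ΔP_A/ΔP_B ≈ 5.60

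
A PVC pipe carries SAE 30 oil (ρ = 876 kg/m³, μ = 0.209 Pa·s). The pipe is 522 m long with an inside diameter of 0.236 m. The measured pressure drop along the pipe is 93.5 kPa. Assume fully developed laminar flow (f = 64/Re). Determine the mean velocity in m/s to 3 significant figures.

V ≈ 1.49 m/s

For laminar flow, f = 64/Re with Re = ρVD/μ, so Darcy-Weisbach reduces to ΔP = 32μLV/D². Solving for V: V = ΔP·D²/(32μL) = 9.35e+04·(0.236)²/(32·0.209·522) = 1.492 m/s.
Check: Re = ρVD/μ = 876·1.492·0.236/0.209 = 1475 < 2300, so the laminar assumption holds.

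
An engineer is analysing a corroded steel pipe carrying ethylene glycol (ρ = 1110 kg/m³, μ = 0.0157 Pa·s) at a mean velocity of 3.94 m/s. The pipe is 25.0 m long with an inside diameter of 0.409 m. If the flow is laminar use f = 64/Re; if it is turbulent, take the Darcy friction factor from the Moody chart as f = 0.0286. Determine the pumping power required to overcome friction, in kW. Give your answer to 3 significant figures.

P ≈ 7.80 kW

Reynolds number Re = ρVD/μ = 1110 · 3.94 · 0.409 / 0.0157 = 1.139e+05.
Re > 4000 → turbulent; use the Moody-chart value f = 0.0286.
Darcy-Weisbach: ΔP = f(L/D)(ρV²/2) = 0.0286·(25/0.409)·(1110·3.94²/2) = 0.0286·61.12·8616 = 1.506e+04 Pa.
Q = V·A = 3.94·0.1314 = 0.5176 m³/s.
Pumping power P = QΔP = 0.5176·1.506e+04 = 7797 W = 7.80 kW.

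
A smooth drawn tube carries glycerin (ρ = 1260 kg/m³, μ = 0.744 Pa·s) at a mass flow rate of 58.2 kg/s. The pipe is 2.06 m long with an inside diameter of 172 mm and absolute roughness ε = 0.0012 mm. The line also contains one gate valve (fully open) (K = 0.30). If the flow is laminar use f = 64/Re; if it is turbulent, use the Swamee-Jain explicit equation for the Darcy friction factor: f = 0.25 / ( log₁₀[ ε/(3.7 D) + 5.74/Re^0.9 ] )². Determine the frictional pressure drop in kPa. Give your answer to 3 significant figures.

A = πD²/4 = π(0.172)²/4 = 0.02324 m²; mean velocity V = ṁ/(ρA) = 58.2/(1260 · 0.02324) = 1.988 m/s.
Reynolds number Re = ρVD/μ = 1260 · 1.988 · 0.172 / 0.744 = 579.1.
Re < 2300 → laminar flow, so f = 64/Re = 64/579.1 = 0.1105 (the turbulent correlation is not needed).
Total minor-loss coefficient ΣK = 1·0.3 = 0.3.
ΔP = [f·L/D + ΣK]·(ρV²/2) = [0.1105·2.06/0.172 + 0.3]·(1260·1.988²/2) = [1.324 + 0.3]·2490 = 4043 Pa.
ΔP = 4043 Pa = 4.04 kPa.

ΔP ≈ 4.04 kPa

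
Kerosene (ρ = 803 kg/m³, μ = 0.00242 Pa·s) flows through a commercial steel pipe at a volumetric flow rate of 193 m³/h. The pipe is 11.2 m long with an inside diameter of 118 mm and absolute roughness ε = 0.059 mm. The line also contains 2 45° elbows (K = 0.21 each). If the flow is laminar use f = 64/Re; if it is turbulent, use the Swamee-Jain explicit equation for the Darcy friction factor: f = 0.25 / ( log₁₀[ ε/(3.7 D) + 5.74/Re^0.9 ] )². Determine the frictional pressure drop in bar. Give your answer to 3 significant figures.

ΔP ≈ 0.215 bar

Q = 193 m³/h = 193/3600 = 0.05361 m³/s.
Cross-sectional area A = πD²/4 = π(0.118)²/4 = 0.01094 m²; mean velocity V = Q/A = 0.05361/0.01094 = 4.902 m/s.
Reynolds number Re = ρVD/μ = 803 · 4.902 · 0.118 / 0.00242 = 1.919e+05.
Re > 4000 → turbulent. Relative roughness ε/D = 5.9e-05/0.118 = 0.0005. Swamee-Jain: f = 0.25/(log₁₀[0.0005/3.7 + 5.74/1.919e+05^0.9])² = 0.25/(log₁₀[0.000135 + 0.000101])² = 0.25/(-3.627)² = 0.019.
Total minor-loss coefficient ΣK = 2·0.21 = 0.42.
ΔP = [f·L/D + ΣK]·(ρV²/2) = [0.019·11.2/0.118 + 0.42]·(803·4.902²/2) = [1.804 + 0.42]·9649 = 2.146e+04 Pa.
ΔP = 2.146e+04 Pa = 0.215 bar.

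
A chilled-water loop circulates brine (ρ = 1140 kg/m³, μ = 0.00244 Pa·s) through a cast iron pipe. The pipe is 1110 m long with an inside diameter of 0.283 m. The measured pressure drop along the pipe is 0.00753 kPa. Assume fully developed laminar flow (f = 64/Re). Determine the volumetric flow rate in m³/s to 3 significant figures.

Q ≈ 4.38×10^-4 m³/s

For laminar flow, f = 64/Re with Re = ρVD/μ, so Darcy-Weisbach reduces to ΔP = 32μLV/D². Solving for V: V = ΔP·D²/(32μL) = 7.53·(0.283)²/(32·0.00244·1110) = 0.006958 m/s.
Check: Re = ρVD/μ = 1140·0.006958·0.283/0.00244 = 920 < 2300, so the laminar assumption holds.
Q = V·A = 0.006958·(π/4·0.283²) = 0.0004377 m³/s = 4.38×10^-4 m³/s.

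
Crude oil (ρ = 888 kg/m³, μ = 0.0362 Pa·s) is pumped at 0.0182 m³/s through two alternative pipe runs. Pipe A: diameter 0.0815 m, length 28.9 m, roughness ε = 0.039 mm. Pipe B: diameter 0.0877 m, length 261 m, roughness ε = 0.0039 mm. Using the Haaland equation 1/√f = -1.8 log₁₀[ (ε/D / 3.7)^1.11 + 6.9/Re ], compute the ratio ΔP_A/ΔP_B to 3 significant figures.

Pipe A: V = Q/A = 0.0182/0.005217 = 3.489 m/s; Re = 6975; ε/D = 0.000479; Haaland → f = 0.03466; ΔP_A = f(L/D)(ρV²/2) = 6.642e+04 Pa.
Pipe B: V = Q/A = 0.0182/0.006041 = 3.013 m/s; Re = 6482; ε/D = 4.45e-05; Haaland → f = 0.03496; ΔP_B = f(L/D)(ρV²/2) = 4.193e+05 Pa.
ΔP_A/ΔP_B = 6.642e+04/4.193e+05 = 0.158.

ΔP_A/ΔP_B ≈ 0.158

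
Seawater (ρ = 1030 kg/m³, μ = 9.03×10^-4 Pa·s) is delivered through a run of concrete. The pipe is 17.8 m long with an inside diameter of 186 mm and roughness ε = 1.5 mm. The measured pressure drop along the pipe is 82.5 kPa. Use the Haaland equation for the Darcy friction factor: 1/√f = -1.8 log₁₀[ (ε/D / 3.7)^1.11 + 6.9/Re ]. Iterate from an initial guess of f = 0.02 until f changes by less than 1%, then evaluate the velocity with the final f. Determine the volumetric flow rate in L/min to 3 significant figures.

Rearranging Darcy-Weisbach: V = √(2·ΔP·D/(f·L·ρ)). With ε/D = 0.0015/0.186 = 0.00806, iterate starting from f = 0.02:
  f = 0.02 → V = √(2·8.25e+04·0.186/(0.02·17.8·1030)) = 9.149 m/s; Re = ρVD/μ = 1.941e+06; f → 0.03539
  f = 0.03539 → V = 6.877 m/s; Re = 1.459e+06; f → 0.0354
Converged (Δf/f < 1%). With the final f = 0.0354: V = √(2·8.25e+04·0.186/(0.0354·17.8·1030)) = 6.876 m/s.
Q = V·A = 6.876·(π/4·0.186²) = 0.1868 m³/s = 11200 L/min.

Q ≈ 11200 L/min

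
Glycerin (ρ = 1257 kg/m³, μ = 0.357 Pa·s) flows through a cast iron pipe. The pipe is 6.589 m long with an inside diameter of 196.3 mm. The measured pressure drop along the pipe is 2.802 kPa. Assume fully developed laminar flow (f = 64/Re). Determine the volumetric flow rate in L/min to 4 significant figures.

Q ≈ 2605 L/min

For laminar flow, f = 64/Re with Re = ρVD/μ, so Darcy-Weisbach reduces to ΔP = 32μLV/D². Solving for V: V = ΔP·D²/(32μL) = 2802·(0.1963)²/(32·0.357·6.589) = 1.434 m/s.
Check: Re = ρVD/μ = 1257·1.434·0.1963/0.357 = 991.4 < 2300, so the laminar assumption holds.
Q = V·A = 1.434·(π/4·0.1963²) = 0.04341 m³/s = 2605 L/min.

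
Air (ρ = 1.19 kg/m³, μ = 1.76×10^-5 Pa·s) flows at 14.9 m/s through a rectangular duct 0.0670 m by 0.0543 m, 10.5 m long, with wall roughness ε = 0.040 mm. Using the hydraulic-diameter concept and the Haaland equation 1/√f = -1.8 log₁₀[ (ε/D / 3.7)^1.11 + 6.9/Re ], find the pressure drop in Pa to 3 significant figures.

ΔP ≈ 512 Pa

Hydraulic diameter D_h = 4A/P = 4·(0.067·0.0543)/(2·(0.067+0.0543)) = 0.01455/0.2426 = 0.05999 m.
Re = ρVD_h/μ = 1.19·14.9·0.05999/1.76e-05 = 6.043e+04.
ε/D_h = 4e-05/0.05999 = 0.000667; Haaland gives 1/√f = -1.8 log₁₀[6.98e-05+0.000114] = 6.723, so f = 0.02212.
ΔP = f(L/D_h)(ρV²/2) = 0.02212·10.5/0.05999·132.1 = 511.5 Pa.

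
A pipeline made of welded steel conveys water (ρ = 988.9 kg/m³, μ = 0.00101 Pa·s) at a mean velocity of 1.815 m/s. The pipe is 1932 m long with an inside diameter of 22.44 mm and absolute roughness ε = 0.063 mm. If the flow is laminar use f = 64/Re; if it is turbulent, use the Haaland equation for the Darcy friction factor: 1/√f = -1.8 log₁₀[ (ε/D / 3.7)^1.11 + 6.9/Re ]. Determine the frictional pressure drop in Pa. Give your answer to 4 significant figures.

Reynolds number Re = ρVD/μ = 988.9 · 1.815 · 0.02244 / 0.00101 = 3.988e+04.
Re > 4000 → turbulent. Relative roughness ε/D = 6.3e-05/0.02244 = 0.00281. Haaland: 1/√f = -1.8 log₁₀[(0.00281/3.7)^1.11 + 6.9/3.988e+04] = -1.8 log₁₀[0.000344 + 0.000173] = 5.915, so f = 0.02858.
Darcy-Weisbach: ΔP = f(L/D)(ρV²/2) = 0.02858·(1932/0.02244)·(988.9·1.815²/2) = 0.02858·8.61e+04·1629 = 4.008e+06 Pa.

ΔP ≈ 4008000 Pa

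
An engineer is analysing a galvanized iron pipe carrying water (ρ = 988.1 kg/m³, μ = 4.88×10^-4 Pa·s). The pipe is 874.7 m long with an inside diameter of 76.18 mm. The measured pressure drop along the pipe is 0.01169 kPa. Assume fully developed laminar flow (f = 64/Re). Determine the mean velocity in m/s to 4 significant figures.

For laminar flow, f = 64/Re with Re = ρVD/μ, so Darcy-Weisbach reduces to ΔP = 32μLV/D². Solving for V: V = ΔP·D²/(32μL) = 11.69·(0.07618)²/(32·0.000488·874.7) = 0.004967 m/s.
Check: Re = ρVD/μ = 988.1·0.004967·0.07618/0.000488 = 766.1 < 2300, so the laminar assumption holds.

V ≈ 0.004967 m/s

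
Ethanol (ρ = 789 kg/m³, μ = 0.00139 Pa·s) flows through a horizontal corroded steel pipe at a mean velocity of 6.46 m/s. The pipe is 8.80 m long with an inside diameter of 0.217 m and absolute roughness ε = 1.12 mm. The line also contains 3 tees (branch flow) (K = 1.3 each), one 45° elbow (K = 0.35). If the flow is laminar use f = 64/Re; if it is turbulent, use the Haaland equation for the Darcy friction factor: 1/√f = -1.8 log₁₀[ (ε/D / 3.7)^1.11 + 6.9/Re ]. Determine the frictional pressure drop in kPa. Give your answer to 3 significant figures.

Reynolds number Re = ρVD/μ = 789 · 6.46 · 0.217 / 0.00139 = 7.957e+05.
Re > 4000 → turbulent. Relative roughness ε/D = 0.00112/0.217 = 0.00516. Haaland: 1/√f = -1.8 log₁₀[(0.00516/3.7)^1.11 + 6.9/7.957e+05] = -1.8 log₁₀[0.000677 + 8.67e-06] = 5.695, so f = 0.03083.
Total minor-loss coefficient ΣK = 3·1.3 + 1·0.35 = 4.25.
ΔP = [f·L/D + ΣK]·(ρV²/2) = [0.03083·8.8/0.217 + 4.25]·(789·6.46²/2) = [1.25 + 4.25]·1.646e+04 = 9.055e+04 Pa.
ΔP = 9.055e+04 Pa = 90.6 kPa.

ΔP ≈ 90.6 kPa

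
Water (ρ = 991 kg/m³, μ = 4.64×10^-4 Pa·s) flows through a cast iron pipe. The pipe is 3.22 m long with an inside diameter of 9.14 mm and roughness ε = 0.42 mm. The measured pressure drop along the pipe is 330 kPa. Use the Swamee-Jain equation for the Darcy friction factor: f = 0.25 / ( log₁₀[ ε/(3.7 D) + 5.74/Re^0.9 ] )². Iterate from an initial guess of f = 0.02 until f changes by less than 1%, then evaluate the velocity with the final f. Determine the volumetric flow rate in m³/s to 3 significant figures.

Q ≈ 3.43×10^-4 m³/s

Rearranging Darcy-Weisbach: V = √(2·ΔP·D/(f·L·ρ)). With ε/D = 0.00042/0.00914 = 0.046, iterate starting from f = 0.02:
  f = 0.02 → V = √(2·3.3e+05·0.00914/(0.02·3.22·991)) = 9.722 m/s; Re = ρVD/μ = 1.898e+05; f → 0.06908
  f = 0.06908 → V = 5.231 m/s; Re = 1.021e+05; f → 0.06927
Converged (Δf/f < 1%). With the final f = 0.06927: V = √(2·3.3e+05·0.00914/(0.06927·3.22·991)) = 5.224 m/s.
Q = V·A = 5.224·(π/4·0.00914²) = 0.0003428 m³/s = 3.43×10^-4 m³/s.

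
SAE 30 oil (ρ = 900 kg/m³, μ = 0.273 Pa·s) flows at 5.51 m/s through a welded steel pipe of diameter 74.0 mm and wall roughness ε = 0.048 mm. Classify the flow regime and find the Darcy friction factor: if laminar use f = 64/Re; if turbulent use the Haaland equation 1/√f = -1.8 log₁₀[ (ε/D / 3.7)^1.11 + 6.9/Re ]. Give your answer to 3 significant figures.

Re = ρVD/μ = 900·5.51·0.074/0.273 = 1344.
Re < 2300 → laminar, so f = 64/Re = 0.04761 (roughness is irrelevant in laminar flow).

f ≈ 0.0476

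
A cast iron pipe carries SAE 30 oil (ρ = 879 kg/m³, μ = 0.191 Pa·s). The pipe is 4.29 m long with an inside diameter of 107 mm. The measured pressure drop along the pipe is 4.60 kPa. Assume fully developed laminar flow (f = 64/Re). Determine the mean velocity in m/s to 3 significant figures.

For laminar flow, f = 64/Re with Re = ρVD/μ, so Darcy-Weisbach reduces to ΔP = 32μLV/D². Solving for V: V = ΔP·D²/(32μL) = 4600·(0.107)²/(32·0.191·4.29) = 2.009 m/s.
Check: Re = ρVD/μ = 879·2.009·0.107/0.191 = 989.1 < 2300, so the laminar assumption holds.

V ≈ 2.01 m/s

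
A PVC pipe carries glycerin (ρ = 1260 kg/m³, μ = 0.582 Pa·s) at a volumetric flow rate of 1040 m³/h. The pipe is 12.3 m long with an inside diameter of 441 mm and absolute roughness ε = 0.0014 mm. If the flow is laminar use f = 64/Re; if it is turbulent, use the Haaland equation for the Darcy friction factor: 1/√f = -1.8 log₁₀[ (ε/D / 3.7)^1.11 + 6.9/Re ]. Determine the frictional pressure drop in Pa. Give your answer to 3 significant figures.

ΔP ≈ 2230 Pa

Q = 1040 m³/h = 1040/3600 = 0.2889 m³/s.
Cross-sectional area A = πD²/4 = π(0.441)²/4 = 0.1527 m²; mean velocity V = Q/A = 0.2889/0.1527 = 1.891 m/s.
Reynolds number Re = ρVD/μ = 1260 · 1.891 · 0.441 / 0.582 = 1806.
Re < 2300 → laminar flow, so f = 64/Re = 64/1806 = 0.03544 (the turbulent correlation is not needed).
Darcy-Weisbach: ΔP = f(L/D)(ρV²/2) = 0.03544·(12.3/0.441)·(1260·1.891²/2) = 0.03544·27.89·2254 = 2228 Pa.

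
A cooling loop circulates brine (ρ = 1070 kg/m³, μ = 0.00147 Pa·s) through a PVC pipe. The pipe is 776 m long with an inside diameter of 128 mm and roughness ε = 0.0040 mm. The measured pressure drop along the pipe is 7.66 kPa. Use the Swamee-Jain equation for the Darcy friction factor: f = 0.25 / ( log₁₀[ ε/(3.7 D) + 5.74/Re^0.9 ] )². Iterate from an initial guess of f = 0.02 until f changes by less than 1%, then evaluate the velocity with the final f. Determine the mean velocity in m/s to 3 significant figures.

Rearranging Darcy-Weisbach: V = √(2·ΔP·D/(f·L·ρ)). With ε/D = 4e-06/0.128 = 3.13e-05, iterate starting from f = 0.02:
  f = 0.02 → V = √(2·7660·0.128/(0.02·776·1070)) = 0.3436 m/s; Re = ρVD/μ = 3.202e+04; f → 0.02311
  f = 0.02311 → V = 0.3196 m/s; Re = 2.978e+04; f → 0.02351
  f = 0.02351 → V = 0.3169 m/s; Re = 2.953e+04; f → 0.02356
Converged (Δf/f < 1%). With the final f = 0.02356: V = √(2·7660·0.128/(0.02356·776·1070)) = 0.3166 m/s.

V ≈ 0.317 m/s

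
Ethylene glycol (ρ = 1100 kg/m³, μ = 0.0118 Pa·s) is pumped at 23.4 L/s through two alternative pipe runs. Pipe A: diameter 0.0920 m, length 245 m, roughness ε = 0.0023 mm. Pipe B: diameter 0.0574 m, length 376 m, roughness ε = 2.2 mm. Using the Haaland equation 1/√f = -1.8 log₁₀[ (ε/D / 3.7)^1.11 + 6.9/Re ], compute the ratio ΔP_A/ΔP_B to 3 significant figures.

Pipe A: V = Q/A = 0.0234/0.006648 = 3.52 m/s; Re = 3.019e+04; ε/D = 2.5e-05; Haaland → f = 0.02333; ΔP_A = f(L/D)(ρV²/2) = 4.233e+05 Pa.
Pipe B: V = Q/A = 0.0234/0.002588 = 9.043 m/s; Re = 4.839e+04; ε/D = 0.0383; Haaland → f = 0.06416; ΔP_B = f(L/D)(ρV²/2) = 1.89e+07 Pa.
ΔP_A/ΔP_B = 4.233e+05/1.89e+07 = 0.0224.

ΔP_A/ΔP_B ≈ 0.0224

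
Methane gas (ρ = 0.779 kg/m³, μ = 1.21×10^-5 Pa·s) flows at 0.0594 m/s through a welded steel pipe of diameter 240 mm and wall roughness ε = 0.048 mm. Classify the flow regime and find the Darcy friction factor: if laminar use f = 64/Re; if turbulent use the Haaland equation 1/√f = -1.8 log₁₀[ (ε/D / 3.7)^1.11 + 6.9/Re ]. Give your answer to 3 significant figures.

Re = ρVD/μ = 0.779·0.0594·0.24/1.21e-05 = 917.8.
Re < 2300 → laminar, so f = 64/Re = 0.06973 (roughness is irrelevant in laminar flow).

f ≈ 0.0697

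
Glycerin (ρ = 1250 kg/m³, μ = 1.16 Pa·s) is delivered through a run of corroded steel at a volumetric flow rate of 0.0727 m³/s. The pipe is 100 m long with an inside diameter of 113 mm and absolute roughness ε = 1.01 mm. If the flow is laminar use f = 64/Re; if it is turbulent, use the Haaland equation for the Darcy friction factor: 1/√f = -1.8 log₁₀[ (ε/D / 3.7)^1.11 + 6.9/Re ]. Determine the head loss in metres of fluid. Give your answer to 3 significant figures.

h_f ≈ 172 m

Cross-sectional area A = πD²/4 = π(0.113)²/4 = 0.01003 m²; mean velocity V = Q/A = 0.0727/0.01003 = 7.249 m/s.
Reynolds number Re = ρVD/μ = 1250 · 7.249 · 0.113 / 1.16 = 882.7.
Re < 2300 → laminar flow, so f = 64/Re = 64/882.7 = 0.0725 (the turbulent correlation is not needed).
Darcy-Weisbach: ΔP = f(L/D)(ρV²/2) = 0.0725·(100/0.113)·(1250·7.249²/2) = 0.0725·885·3.284e+04 = 2.107e+06 Pa.
Head loss h_f = ΔP/(ρg) = 2.107e+06/(1250·9.81) = 172 m.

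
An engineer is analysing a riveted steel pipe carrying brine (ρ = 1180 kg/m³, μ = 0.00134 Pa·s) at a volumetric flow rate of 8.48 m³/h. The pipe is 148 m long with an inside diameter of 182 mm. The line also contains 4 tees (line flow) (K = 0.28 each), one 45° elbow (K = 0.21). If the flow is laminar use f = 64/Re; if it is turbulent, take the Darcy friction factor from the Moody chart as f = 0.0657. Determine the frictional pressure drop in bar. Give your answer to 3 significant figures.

ΔP ≈ 0.00265 bar

Q = 8.48 m³/h = 8.48/3600 = 0.002356 m³/s.
Cross-sectional area A = πD²/4 = π(0.182)²/4 = 0.02602 m²; mean velocity V = Q/A = 0.002356/0.02602 = 0.09054 m/s.
Reynolds number Re = ρVD/μ = 1180 · 0.09054 · 0.182 / 0.00134 = 1.451e+04.
Re > 4000 → turbulent; use the Moody-chart value f = 0.0657.
Total minor-loss coefficient ΣK = 4·0.28 + 1·0.21 = 1.33.
ΔP = [f·L/D + ΣK]·(ρV²/2) = [0.0657·148/0.182 + 1.33]·(1180·0.09054²/2) = [53.43 + 1.33]·4.837 = 264.9 Pa.
ΔP = 264.9 Pa = 0.00265 bar.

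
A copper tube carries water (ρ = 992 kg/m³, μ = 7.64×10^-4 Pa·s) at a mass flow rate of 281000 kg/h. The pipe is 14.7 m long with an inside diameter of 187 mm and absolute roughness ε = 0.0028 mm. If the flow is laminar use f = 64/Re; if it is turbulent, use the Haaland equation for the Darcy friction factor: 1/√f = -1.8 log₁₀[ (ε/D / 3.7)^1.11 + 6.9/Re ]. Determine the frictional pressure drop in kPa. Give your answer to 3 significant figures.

ΔP ≈ 4.01 kPa

ṁ = 281000 kg/h = 281000/3600 = 78.06 kg/s.
A = πD²/4 = π(0.187)²/4 = 0.02746 m²; mean velocity V = ṁ/(ρA) = 78.06/(992 · 0.02746) = 2.865 m/s.
Reynolds number Re = ρVD/μ = 992 · 2.865 · 0.187 / 0.000764 = 6.956e+05.
Re > 4000 → turbulent. Relative roughness ε/D = 2.8e-06/0.187 = 1.5e-05. Haaland: 1/√f = -1.8 log₁₀[(1.5e-05/3.7)^1.11 + 6.9/6.956e+05] = -1.8 log₁₀[1.03e-06 + 9.92e-06] = 8.929, so f = 0.01254.
Darcy-Weisbach: ΔP = f(L/D)(ρV²/2) = 0.01254·(14.7/0.187)·(992·2.865²/2) = 0.01254·78.61·4071 = 4014 Pa.
ΔP = 4014 Pa = 4.01 kPa.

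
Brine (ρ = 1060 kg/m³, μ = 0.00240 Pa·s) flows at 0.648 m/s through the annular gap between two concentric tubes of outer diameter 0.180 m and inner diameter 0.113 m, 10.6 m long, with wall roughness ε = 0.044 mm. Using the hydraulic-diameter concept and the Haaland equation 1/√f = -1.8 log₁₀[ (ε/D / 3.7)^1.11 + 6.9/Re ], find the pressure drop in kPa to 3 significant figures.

Hydraulic diameter D_h = 4A/P = D_o - D_i = 0.18 - 0.113 = 0.067 m.
Re = ρVD_h/μ = 1060·0.648·0.067/0.0024 = 1.918e+04.
ε/D_h = 4.4e-05/0.067 = 0.000657; Haaland gives 1/√f = -1.8 log₁₀[6.86e-05+0.00036] = 6.063, so f = 0.02721.
ΔP = f(L/D_h)(ρV²/2) = 0.02721·10.6/0.067·222.5 = 958 Pa.
ΔP = 0.958 kPa.

ΔP ≈ 0.958 kPa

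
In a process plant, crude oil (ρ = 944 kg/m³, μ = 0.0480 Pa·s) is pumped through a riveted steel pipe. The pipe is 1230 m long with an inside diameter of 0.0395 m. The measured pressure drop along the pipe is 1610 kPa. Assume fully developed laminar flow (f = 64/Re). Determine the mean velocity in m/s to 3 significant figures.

For laminar flow, f = 64/Re with Re = ρVD/μ, so Darcy-Weisbach reduces to ΔP = 32μLV/D². Solving for V: V = ΔP·D²/(32μL) = 1.61e+06·(0.0395)²/(32·0.048·1230) = 1.33 m/s.
Check: Re = ρVD/μ = 944·1.33·0.0395/0.048 = 1033 < 2300, so the laminar assumption holds.

V ≈ 1.33 m/s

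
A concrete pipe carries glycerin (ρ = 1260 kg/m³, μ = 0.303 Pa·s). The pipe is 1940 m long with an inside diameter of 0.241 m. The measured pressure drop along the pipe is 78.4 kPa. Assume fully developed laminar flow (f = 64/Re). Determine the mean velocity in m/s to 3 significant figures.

V ≈ 0.242 m/s

For laminar flow, f = 64/Re with Re = ρVD/μ, so Darcy-Weisbach reduces to ΔP = 32μLV/D². Solving for V: V = ΔP·D²/(32μL) = 7.84e+04·(0.241)²/(32·0.303·1940) = 0.2421 m/s.
Check: Re = ρVD/μ = 1260·0.2421·0.241/0.303 = 242.6 < 2300, so the laminar assumption holds.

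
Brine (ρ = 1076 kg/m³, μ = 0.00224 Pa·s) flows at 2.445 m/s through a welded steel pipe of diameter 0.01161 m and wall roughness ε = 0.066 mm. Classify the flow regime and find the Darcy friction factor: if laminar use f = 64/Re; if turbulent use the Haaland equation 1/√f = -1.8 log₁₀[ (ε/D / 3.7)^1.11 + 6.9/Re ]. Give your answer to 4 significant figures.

Re = ρVD/μ = 1076·2.445·0.01161/0.00224 = 1.364e+04.
Re > 4000 → turbulent. ε/D = 6.6e-05/0.01161 = 0.00568; Haaland: 1/√f = -1.8 log₁₀[0.000753 + 0.000506] = 5.22, so f = 0.0367.

f ≈ 0.03670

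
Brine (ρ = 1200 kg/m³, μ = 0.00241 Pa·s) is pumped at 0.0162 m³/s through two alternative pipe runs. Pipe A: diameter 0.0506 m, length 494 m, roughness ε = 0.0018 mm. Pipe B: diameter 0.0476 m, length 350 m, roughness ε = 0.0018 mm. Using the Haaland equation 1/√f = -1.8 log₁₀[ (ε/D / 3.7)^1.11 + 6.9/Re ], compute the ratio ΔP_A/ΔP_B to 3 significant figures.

ΔP_A/ΔP_B ≈ 1.05

Pipe A: V = Q/A = 0.0162/0.002011 = 8.056 m/s; Re = 2.03e+05; ε/D = 3.56e-05; Haaland → f = 0.01569; ΔP_A = f(L/D)(ρV²/2) = 5.964e+06 Pa.
Pipe B: V = Q/A = 0.0162/0.00178 = 9.104 m/s; Re = 2.158e+05; ε/D = 3.78e-05; Haaland → f = 0.01553; ΔP_B = f(L/D)(ρV²/2) = 5.679e+06 Pa.
ΔP_A/ΔP_B = 5.964e+06/5.679e+06 = 1.05.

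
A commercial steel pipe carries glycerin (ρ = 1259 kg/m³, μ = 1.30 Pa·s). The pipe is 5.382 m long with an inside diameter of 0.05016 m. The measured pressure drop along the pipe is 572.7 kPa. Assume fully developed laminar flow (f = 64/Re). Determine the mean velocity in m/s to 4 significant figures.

For laminar flow, f = 64/Re with Re = ρVD/μ, so Darcy-Weisbach reduces to ΔP = 32μLV/D². Solving for V: V = ΔP·D²/(32μL) = 5.727e+05·(0.05016)²/(32·1.3·5.382) = 6.436 m/s.
Check: Re = ρVD/μ = 1259·6.436·0.05016/1.3 = 312.6 < 2300, so the laminar assumption holds.

V ≈ 6.436 m/s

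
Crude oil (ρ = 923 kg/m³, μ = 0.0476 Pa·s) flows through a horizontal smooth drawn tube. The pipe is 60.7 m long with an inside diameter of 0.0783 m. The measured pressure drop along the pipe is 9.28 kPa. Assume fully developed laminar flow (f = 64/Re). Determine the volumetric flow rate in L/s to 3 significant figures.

Q ≈ 2.96 L/s

For laminar flow, f = 64/Re with Re = ρVD/μ, so Darcy-Weisbach reduces to ΔP = 32μLV/D². Solving for V: V = ΔP·D²/(32μL) = 9280·(0.0783)²/(32·0.0476·60.7) = 0.6154 m/s.
Check: Re = ρVD/μ = 923·0.6154·0.0783/0.0476 = 934.3 < 2300, so the laminar assumption holds.
Q = V·A = 0.6154·(π/4·0.0783²) = 0.002963 m³/s = 2.96 L/s.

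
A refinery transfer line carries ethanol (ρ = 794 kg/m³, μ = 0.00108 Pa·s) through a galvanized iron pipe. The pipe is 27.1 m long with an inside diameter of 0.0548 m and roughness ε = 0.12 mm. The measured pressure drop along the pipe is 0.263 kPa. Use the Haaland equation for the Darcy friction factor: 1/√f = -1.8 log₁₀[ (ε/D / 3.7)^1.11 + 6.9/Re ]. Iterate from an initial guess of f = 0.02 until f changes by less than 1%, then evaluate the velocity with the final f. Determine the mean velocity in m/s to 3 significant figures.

Rearranging Darcy-Weisbach: V = √(2·ΔP·D/(f·L·ρ)). With ε/D = 0.00012/0.0548 = 0.00219, iterate starting from f = 0.02:
  f = 0.02 → V = √(2·263·0.0548/(0.02·27.1·794)) = 0.2588 m/s; Re = ρVD/μ = 1.043e+04; f → 0.03351
  f = 0.03351 → V = 0.1999 m/s; Re = 8055; f → 0.03543
  f = 0.03543 → V = 0.1945 m/s; Re = 7834; f → 0.03565
Converged (Δf/f < 1%). With the final f = 0.03565: V = √(2·263·0.0548/(0.03565·27.1·794)) = 0.1938 m/s.

V ≈ 0.194 m/s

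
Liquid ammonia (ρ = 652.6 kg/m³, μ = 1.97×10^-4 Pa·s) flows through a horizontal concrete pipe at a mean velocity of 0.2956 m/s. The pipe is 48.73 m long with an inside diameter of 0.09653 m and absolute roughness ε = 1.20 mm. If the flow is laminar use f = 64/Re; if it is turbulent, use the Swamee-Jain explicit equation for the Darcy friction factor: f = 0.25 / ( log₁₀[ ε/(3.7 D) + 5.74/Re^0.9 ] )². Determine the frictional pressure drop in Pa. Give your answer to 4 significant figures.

ΔP ≈ 599.6 Pa

Reynolds number Re = ρVD/μ = 652.6 · 0.2956 · 0.09653 / 0.000197 = 9.453e+04.
Re > 4000 → turbulent. Relative roughness ε/D = 0.0012/0.09653 = 0.0124. Swamee-Jain: f = 0.25/(log₁₀[0.0124/3.7 + 5.74/9.453e+04^0.9])² = 0.25/(log₁₀[0.00336 + 0.000191])² = 0.25/(-2.45)² = 0.04166.
Darcy-Weisbach: ΔP = f(L/D)(ρV²/2) = 0.04166·(48.73/0.09653)·(652.6·0.2956²/2) = 0.04166·504.8·28.51 = 599.6 Pa.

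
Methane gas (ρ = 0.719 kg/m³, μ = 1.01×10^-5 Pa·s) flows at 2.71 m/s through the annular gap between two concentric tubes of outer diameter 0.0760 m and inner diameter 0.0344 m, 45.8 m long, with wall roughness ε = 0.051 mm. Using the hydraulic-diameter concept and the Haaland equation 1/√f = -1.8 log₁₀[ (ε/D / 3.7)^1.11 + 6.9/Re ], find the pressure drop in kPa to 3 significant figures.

Hydraulic diameter D_h = 4A/P = D_o - D_i = 0.076 - 0.0344 = 0.0416 m.
Re = ρVD_h/μ = 0.719·2.71·0.0416/1.01e-05 = 8025.
ε/D_h = 5.1e-05/0.0416 = 0.00123; Haaland gives 1/√f = -1.8 log₁₀[0.000137+0.00086] = 5.402, so f = 0.03426.
ΔP = f(L/D_h)(ρV²/2) = 0.03426·45.8/0.0416·2.64 = 99.6 Pa.
ΔP = 0.0996 kPa.

ΔP ≈ 0.0996 kPa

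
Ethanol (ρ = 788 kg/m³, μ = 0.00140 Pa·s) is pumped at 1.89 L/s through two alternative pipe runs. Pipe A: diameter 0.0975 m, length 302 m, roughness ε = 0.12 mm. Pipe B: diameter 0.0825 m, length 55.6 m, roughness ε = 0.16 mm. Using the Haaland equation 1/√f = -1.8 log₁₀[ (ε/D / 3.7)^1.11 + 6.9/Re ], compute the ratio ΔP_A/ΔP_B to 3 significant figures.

Pipe A: V = Q/A = 0.00189/0.007466 = 0.2531 m/s; Re = 1.389e+04; ε/D = 0.00123; Haaland → f = 0.03019; ΔP_A = f(L/D)(ρV²/2) = 2361 Pa.
Pipe B: V = Q/A = 0.00189/0.005346 = 0.3536 m/s; Re = 1.642e+04; ε/D = 0.00194; Haaland → f = 0.03037; ΔP_B = f(L/D)(ρV²/2) = 1008 Pa.
ΔP_A/ΔP_B = 2361/1008 = 2.34.

ΔP_A/ΔP_B ≈ 2.34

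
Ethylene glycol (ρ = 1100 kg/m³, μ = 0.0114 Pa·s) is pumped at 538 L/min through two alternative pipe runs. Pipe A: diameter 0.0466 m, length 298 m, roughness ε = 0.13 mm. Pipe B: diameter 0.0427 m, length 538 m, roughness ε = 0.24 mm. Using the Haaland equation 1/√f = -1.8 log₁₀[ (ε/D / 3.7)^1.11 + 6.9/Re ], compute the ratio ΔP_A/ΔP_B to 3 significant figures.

ΔP_A/ΔP_B ≈ 0.314

Pipe A: V = Q/A = 0.008967/0.001706 = 5.257 m/s; Re = 2.364e+04; ε/D = 0.00279; Haaland → f = 0.03018; ΔP_A = f(L/D)(ρV²/2) = 2.934e+06 Pa.
Pipe B: V = Q/A = 0.008967/0.001432 = 6.262 m/s; Re = 2.58e+04; ε/D = 0.00562; Haaland → f = 0.03441; ΔP_B = f(L/D)(ρV²/2) = 9.348e+06 Pa.
ΔP_A/ΔP_B = 2.934e+06/9.348e+06 = 0.314.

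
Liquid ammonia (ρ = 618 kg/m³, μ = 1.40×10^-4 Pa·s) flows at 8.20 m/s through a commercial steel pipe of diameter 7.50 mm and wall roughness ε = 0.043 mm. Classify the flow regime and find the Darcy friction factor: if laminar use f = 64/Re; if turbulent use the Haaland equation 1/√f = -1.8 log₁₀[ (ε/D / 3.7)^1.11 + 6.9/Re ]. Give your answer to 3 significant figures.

Re = ρVD/μ = 618·8.2·0.0075/0.00014 = 2.715e+05.
Re > 4000 → turbulent. ε/D = 4.3e-05/0.0075 = 0.00573; Haaland: 1/√f = -1.8 log₁₀[0.000761 + 2.54e-05] = 5.588, so f = 0.03202.

f ≈ 0.0320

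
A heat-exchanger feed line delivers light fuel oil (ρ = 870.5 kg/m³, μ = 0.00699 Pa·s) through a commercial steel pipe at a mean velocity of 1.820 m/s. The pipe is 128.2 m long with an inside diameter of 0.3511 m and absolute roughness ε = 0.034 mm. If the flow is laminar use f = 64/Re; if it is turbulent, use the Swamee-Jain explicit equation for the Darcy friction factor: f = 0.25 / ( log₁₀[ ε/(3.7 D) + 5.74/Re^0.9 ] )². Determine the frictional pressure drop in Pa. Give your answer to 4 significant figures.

Reynolds number Re = ρVD/μ = 870.5 · 1.82 · 0.3511 / 0.00699 = 7.958e+04.
Re > 4000 → turbulent. Relative roughness ε/D = 3.4e-05/0.3511 = 9.68e-05. Swamee-Jain: f = 0.25/(log₁₀[9.68e-05/3.7 + 5.74/7.958e+04^0.9])² = 0.25/(log₁₀[2.62e-05 + 0.000223])² = 0.25/(-3.604)² = 0.01925.
Darcy-Weisbach: ΔP = f(L/D)(ρV²/2) = 0.01925·(128.2/0.3511)·(870.5·1.82²/2) = 0.01925·365.1·1442 = 1.013e+04 Pa.

ΔP ≈ 10130 Pa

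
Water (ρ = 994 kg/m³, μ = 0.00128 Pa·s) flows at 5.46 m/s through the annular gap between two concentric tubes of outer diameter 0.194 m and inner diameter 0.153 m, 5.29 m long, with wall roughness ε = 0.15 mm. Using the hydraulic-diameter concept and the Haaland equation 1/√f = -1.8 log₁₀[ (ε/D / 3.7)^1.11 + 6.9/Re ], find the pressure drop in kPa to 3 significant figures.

ΔP ≈ 54.2 kPa

Hydraulic diameter D_h = 4A/P = D_o - D_i = 0.194 - 0.153 = 0.041 m.
Re = ρVD_h/μ = 994·5.46·0.041/0.00128 = 1.738e+05.
ε/D_h = 0.00015/0.041 = 0.00366; Haaland gives 1/√f = -1.8 log₁₀[0.000462+3.97e-05] = 5.939, so f = 0.02835.
ΔP = f(L/D_h)(ρV²/2) = 0.02835·5.29/0.041·1.482e+04 = 5.419e+04 Pa.
ΔP = 54.2 kPa.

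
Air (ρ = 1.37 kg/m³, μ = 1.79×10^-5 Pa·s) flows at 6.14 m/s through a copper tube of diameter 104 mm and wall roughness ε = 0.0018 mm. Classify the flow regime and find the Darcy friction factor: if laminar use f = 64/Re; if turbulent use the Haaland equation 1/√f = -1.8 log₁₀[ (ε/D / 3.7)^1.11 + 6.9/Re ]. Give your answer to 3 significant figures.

f ≈ 0.0209

Re = ρVD/μ = 1.37·6.14·0.104/1.79e-05 = 4.887e+04.
Re > 4000 → turbulent. ε/D = 1.8e-06/0.104 = 1.73e-05; Haaland: 1/√f = -1.8 log₁₀[1.21e-06 + 0.000141] = 6.924, so f = 0.02086.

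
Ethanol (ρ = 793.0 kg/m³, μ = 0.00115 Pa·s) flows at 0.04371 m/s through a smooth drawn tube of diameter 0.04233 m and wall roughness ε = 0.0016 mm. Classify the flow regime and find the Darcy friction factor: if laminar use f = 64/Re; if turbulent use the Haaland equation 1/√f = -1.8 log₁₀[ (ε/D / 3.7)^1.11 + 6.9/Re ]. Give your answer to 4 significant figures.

Re = ρVD/μ = 793·0.04371·0.04233/0.00115 = 1276.
Re < 2300 → laminar, so f = 64/Re = 0.05016 (roughness is irrelevant in laminar flow).

f ≈ 0.05016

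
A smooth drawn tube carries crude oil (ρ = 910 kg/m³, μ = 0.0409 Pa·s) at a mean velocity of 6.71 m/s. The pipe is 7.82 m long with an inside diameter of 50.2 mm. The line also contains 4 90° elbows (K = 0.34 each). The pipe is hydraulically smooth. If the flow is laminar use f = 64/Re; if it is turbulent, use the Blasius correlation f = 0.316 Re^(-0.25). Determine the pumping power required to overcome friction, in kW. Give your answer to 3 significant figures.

P ≈ 1.81 kW

Reynolds number Re = ρVD/μ = 910 · 6.71 · 0.0502 / 0.0409 = 7495.
Re > 4000 → turbulent. Smooth-pipe (Blasius): f = 0.316 Re^(-0.25) = 0.316/(7495)^0.25 = 0.03396.
Total minor-loss coefficient ΣK = 4·0.34 = 1.36.
ΔP = [f·L/D + ΣK]·(ρV²/2) = [0.03396·7.82/0.0502 + 1.36]·(910·6.71²/2) = [5.291 + 1.36]·2.049e+04 = 1.362e+05 Pa.
Q = V·A = 6.71·0.001979 = 0.01328 m³/s.
Pumping power P = QΔP = 0.01328·1.362e+05 = 1809 W = 1.81 kW.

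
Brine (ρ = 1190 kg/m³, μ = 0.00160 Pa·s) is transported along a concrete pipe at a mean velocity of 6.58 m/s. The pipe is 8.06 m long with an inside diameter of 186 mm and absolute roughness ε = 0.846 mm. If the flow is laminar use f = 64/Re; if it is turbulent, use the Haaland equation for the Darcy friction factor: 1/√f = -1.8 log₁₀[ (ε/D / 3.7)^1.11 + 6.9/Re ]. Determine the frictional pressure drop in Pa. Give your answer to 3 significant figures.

Reynolds number Re = ρVD/μ = 1190 · 6.58 · 0.186 / 0.0016 = 9.103e+05.
Re > 4000 → turbulent. Relative roughness ε/D = 0.000846/0.186 = 0.00455. Haaland: 1/√f = -1.8 log₁₀[(0.00455/3.7)^1.11 + 6.9/9.103e+05] = -1.8 log₁₀[0.000588 + 7.58e-06] = 5.805, so f = 0.02968.
Darcy-Weisbach: ΔP = f(L/D)(ρV²/2) = 0.02968·(8.06/0.186)·(1190·6.58²/2) = 0.02968·43.33·2.576e+04 = 3.313e+04 Pa.

ΔP ≈ 33100 Pa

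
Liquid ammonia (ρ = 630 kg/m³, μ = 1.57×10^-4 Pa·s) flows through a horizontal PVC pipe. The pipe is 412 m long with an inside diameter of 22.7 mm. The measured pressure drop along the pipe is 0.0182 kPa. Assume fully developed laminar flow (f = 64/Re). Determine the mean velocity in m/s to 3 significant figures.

For laminar flow, f = 64/Re with Re = ρVD/μ, so Darcy-Weisbach reduces to ΔP = 32μLV/D². Solving for V: V = ΔP·D²/(32μL) = 18.2·(0.0227)²/(32·0.000157·412) = 0.004531 m/s.
Check: Re = ρVD/μ = 630·0.004531·0.0227/0.000157 = 412.7 < 2300, so the laminar assumption holds.

V ≈ 0.00453 m/s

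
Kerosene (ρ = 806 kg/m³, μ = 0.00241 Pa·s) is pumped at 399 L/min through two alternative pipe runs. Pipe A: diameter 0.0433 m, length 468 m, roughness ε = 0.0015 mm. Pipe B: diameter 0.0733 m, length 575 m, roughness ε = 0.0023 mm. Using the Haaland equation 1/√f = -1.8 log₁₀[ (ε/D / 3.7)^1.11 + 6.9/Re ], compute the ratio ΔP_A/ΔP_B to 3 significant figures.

ΔP_A/ΔP_B ≈ 10.1

Pipe A: V = Q/A = 0.00665/0.001473 = 4.516 m/s; Re = 6.54e+04; ε/D = 3.46e-05; Haaland → f = 0.01962; ΔP_A = f(L/D)(ρV²/2) = 1.743e+06 Pa.
Pipe B: V = Q/A = 0.00665/0.00422 = 1.576 m/s; Re = 3.863e+04; ε/D = 3.14e-05; Haaland → f = 0.02204; ΔP_B = f(L/D)(ρV²/2) = 1.73e+05 Pa.
ΔP_A/ΔP_B = 1.743e+06/1.73e+05 = 10.1.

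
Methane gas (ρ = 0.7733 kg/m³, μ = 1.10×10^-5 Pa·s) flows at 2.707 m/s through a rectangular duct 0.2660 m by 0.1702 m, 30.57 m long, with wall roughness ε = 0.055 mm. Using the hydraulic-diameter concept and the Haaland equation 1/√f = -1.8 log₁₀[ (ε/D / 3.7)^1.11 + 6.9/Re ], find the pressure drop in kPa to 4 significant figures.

ΔP ≈ 0.009409 kPa

Hydraulic diameter D_h = 4A/P = 4·(0.266·0.1702)/(2·(0.266+0.1702)) = 0.1811/0.8724 = 0.2076 m.
Re = ρVD_h/μ = 0.7733·2.707·0.2076/1.1e-05 = 3.95e+04.
ε/D_h = 5.5e-05/0.2076 = 0.000265; Haaland gives 1/√f = -1.8 log₁₀[2.51e-05+0.000175] = 6.659, so f = 0.02255.
ΔP = f(L/D_h)(ρV²/2) = 0.02255·30.57/0.2076·2.833 = 9.409 Pa.
ΔP = 0.009409 kPa.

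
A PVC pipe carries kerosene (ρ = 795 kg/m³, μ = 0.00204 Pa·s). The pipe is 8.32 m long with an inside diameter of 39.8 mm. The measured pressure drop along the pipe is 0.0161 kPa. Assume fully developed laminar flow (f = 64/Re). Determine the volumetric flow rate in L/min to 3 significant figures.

For laminar flow, f = 64/Re with Re = ρVD/μ, so Darcy-Weisbach reduces to ΔP = 32μLV/D². Solving for V: V = ΔP·D²/(32μL) = 16.1·(0.0398)²/(32·0.00204·8.32) = 0.04696 m/s.
Check: Re = ρVD/μ = 795·0.04696·0.0398/0.00204 = 728.3 < 2300, so the laminar assumption holds.
Q = V·A = 0.04696·(π/4·0.0398²) = 5.842e-05 m³/s = 3.51 L/min.

Q ≈ 3.51 L/min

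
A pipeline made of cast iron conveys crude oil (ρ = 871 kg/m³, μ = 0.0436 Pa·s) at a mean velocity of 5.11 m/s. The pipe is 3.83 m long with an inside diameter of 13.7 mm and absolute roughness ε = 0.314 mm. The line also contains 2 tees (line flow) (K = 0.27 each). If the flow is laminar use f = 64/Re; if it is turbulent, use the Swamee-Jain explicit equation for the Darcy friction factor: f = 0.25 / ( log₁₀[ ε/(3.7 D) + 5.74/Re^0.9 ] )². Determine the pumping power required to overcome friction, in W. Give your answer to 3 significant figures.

P ≈ 114 W

Reynolds number Re = ρVD/μ = 871 · 5.11 · 0.0137 / 0.0436 = 1399.
Re < 2300 → laminar flow, so f = 64/Re = 64/1399 = 0.04576 (the turbulent correlation is not needed).
Total minor-loss coefficient ΣK = 2·0.27 = 0.54.
ΔP = [f·L/D + ΣK]·(ρV²/2) = [0.04576·3.83/0.0137 + 0.54]·(871·5.11²/2) = [12.79 + 0.54]·1.137e+04 = 1.516e+05 Pa.
Q = V·A = 5.11·0.0001474 = 0.0007533 m³/s.
Pumping power P = QΔP = 0.0007533·1.516e+05 = 114.2 W = 114 W.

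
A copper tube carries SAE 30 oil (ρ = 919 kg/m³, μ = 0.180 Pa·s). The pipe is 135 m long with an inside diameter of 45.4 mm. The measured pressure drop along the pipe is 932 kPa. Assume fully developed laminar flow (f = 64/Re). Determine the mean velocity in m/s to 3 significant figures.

V ≈ 2.47 m/s

For laminar flow, f = 64/Re with Re = ρVD/μ, so Darcy-Weisbach reduces to ΔP = 32μLV/D². Solving for V: V = ΔP·D²/(32μL) = 9.32e+05·(0.0454)²/(32·0.18·135) = 2.47 m/s.
Check: Re = ρVD/μ = 919·2.47·0.0454/0.18 = 572.6 < 2300, so the laminar assumption holds.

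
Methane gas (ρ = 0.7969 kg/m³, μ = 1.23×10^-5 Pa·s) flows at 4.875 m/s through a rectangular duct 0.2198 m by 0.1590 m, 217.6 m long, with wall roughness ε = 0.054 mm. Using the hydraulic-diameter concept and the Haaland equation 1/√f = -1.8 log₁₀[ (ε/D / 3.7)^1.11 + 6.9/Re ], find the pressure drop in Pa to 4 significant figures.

ΔP ≈ 234.4 Pa

Hydraulic diameter D_h = 4A/P = 4·(0.2198·0.159)/(2·(0.2198+0.159)) = 0.1398/0.7576 = 0.1845 m.
Re = ρVD_h/μ = 0.7969·4.875·0.1845/1.23e-05 = 5.828e+04.
ε/D_h = 5.4e-05/0.1845 = 0.000293; Haaland gives 1/√f = -1.8 log₁₀[2.8e-05+0.000118] = 6.902, so f = 0.02099.
ΔP = f(L/D_h)(ρV²/2) = 0.02099·217.6/0.1845·9.469 = 234.4 Pa.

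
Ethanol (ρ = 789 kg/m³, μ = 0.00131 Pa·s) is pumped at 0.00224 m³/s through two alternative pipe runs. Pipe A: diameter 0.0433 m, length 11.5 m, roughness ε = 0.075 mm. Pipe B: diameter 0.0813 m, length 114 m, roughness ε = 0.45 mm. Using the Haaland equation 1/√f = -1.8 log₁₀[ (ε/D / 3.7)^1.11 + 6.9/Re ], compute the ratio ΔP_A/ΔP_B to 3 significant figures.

Pipe A: V = Q/A = 0.00224/0.001473 = 1.521 m/s; Re = 3.967e+04; ε/D = 0.00173; Haaland → f = 0.0263; ΔP_A = f(L/D)(ρV²/2) = 6377 Pa.
Pipe B: V = Q/A = 0.00224/0.005191 = 0.4315 m/s; Re = 2.113e+04; ε/D = 0.00554; Haaland → f = 0.03486; ΔP_B = f(L/D)(ρV²/2) = 3590 Pa.
ΔP_A/ΔP_B = 6377/3590 = 1.78.

ΔP_A/ΔP_B ≈ 1.78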